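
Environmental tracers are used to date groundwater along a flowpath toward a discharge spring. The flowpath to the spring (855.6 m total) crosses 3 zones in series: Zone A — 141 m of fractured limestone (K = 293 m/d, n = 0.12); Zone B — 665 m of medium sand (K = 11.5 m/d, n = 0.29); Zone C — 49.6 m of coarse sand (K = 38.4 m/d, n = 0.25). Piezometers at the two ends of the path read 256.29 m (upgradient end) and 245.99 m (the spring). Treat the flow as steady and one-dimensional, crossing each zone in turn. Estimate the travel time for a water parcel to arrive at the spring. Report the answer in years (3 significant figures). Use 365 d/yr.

Total head drop ΔH = 256.29 − 245.99 = 10.30 m
Continuity: the same q passes through each zone, so ΔH = q·Σ(L_j/K_j) — the zones act as resistances in series.
Σ(L/K) = 141/293 + 665/11.5 + 49.6/38.4 = 0.4812 + 57.83 + 1.292 = 59.60 d
q = ΔH / Σ(L/K) = 10.30 / 59.60 = 0.1728 m/d (same in every zone)
Zone A: v = q/n = 0.1728/0.12 = 1.440 m/d → t_A = 141/1.440 = 97.90 d
Zone B: v = q/n = 0.1728/0.29 = 0.5959 m/d → t_B = 665/0.5959 = 1116 d
Zone C: v = q/n = 0.1728/0.25 = 0.6913 m/d → t_C = 49.6/0.6913 = 71.75 d
Total t = 97.90 + 1116 + 71.75 = 1286 d
   = 1286 / 365 = 3.52 yr

3.52 years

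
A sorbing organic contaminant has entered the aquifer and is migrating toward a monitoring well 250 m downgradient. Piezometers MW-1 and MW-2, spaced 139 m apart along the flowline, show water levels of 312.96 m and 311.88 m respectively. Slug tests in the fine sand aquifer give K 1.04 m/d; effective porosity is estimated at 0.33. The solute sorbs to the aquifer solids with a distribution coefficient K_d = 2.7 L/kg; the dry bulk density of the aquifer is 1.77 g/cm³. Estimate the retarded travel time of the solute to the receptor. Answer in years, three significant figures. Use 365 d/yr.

Hydraulic gradient i = (312.96 − 311.88) / 139 = 1.08 / 139 = 0.007770
Darcy flux q = K·i = 1.04 × 0.007770 = 0.008081 m/d
Average linear velocity = 0.008081 / 0.33 = 0.02449 m/d
Retardation R = 1 + ρ_b·K_d/n = 1 + 1.77×2.7/0.33 = 15.48
Contaminant velocity v_c = v/R = 0.02449/15.48 = 0.001582 m/d
t = L/v_c = 250/0.001582 = 158100 d
   = 158100/365 = 433 yr

433 years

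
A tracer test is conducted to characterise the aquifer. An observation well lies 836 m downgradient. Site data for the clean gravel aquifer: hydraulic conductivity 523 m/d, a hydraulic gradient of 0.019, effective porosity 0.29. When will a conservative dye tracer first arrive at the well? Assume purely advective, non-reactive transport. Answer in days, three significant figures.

Specific discharge q = 523 × 0.019 = 9.937 m/d
v = Ki/n = 523·0.019/0.29 = 34.27 m/d
t = L / v = 836 / 34.27 = 24.40 d

24.4 days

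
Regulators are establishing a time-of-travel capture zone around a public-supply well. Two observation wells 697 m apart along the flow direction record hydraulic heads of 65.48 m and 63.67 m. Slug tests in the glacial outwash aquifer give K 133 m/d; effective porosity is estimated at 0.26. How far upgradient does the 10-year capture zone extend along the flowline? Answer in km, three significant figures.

4.85 km

Hydraulic gradient i = (65.48 − 63.67) / 697 = 1.81 / 697 = 0.002597
Darcy flux q = K·i = 133 × 0.002597 = 0.3454 m/d
v = Ki/n = 133·0.002597/0.26 = 1.328 m/d
T = 10 yr × 365 = 3650 d
L = v × T = 1.328 × 3650 = 4849 m
   = 4.85 km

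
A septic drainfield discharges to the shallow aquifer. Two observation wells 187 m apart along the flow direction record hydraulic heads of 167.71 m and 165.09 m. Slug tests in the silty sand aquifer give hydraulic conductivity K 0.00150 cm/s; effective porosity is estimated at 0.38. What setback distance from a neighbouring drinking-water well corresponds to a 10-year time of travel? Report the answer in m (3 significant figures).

174 m

Hydraulic gradient i = (167.71 − 165.09) / 187 = 2.62 / 187 = 0.01401
K = 0.00150 cm/s × 864 = 1.296 m/d
Darcy flux q = K·i = 1.296 × 0.01401 = 0.01816 m/d
Average linear velocity = 0.01816 / 0.38 = 0.04778 m/d
T = 10 yr × 365 = 3650 d
L = v × T = 0.04778 × 3650 = 174.4 m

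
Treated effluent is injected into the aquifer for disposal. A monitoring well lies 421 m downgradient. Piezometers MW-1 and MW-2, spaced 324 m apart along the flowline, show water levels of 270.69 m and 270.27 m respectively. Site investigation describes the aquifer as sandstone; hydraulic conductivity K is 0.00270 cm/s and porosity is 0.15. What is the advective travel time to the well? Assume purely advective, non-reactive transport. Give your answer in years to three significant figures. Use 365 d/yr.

57.2 years

Hydraulic gradient i = (270.69 − 270.27) / 324 = 0.42 / 324 = 0.001296
K = 0.00270 cm/s × 864 = 2.333 m/d
Specific discharge q = 2.333 × 0.001296 = 0.003024 m/d
v_s = q/n_e = 0.003024/0.15 = 0.02016 m/d
t = L / v = 421 / 0.02016 = 20880 d
   = 20880 / 365 = 57.2 yr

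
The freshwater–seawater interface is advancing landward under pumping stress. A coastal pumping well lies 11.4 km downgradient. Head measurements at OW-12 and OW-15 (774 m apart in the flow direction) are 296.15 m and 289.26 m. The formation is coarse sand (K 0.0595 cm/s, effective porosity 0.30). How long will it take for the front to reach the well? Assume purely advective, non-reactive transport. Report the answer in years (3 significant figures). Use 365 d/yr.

Hydraulic gradient i = (296.15 − 289.26) / 774 = 6.89 / 774 = 0.008902
K = 0.0595 cm/s × 864 = 51.41 m/d
Darcy flux q = K·i = 51.41 × 0.008902 = 0.4576 m/d
v_s = q/n_e = 0.4576/0.30 = 1.525 m/d
L = 11.4 km = 11400 m
t = L / v = 11400 / 1.525 = 7473 d
   = 7473 / 365 = 20.5 yr

20.5 years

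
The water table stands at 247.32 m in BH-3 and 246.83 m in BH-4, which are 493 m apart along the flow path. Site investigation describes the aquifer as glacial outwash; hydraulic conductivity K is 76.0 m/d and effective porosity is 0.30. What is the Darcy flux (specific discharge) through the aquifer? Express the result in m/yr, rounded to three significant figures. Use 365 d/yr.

Hydraulic gradient i = (247.32 − 246.83) / 493 = 0.49 / 493 = 9.939e-4
q = Ki = 76.0 × 9.939e-4 = 0.07554 m/d
   = 0.07554 × 365 = 27.6 m/yr

27.6 m/yr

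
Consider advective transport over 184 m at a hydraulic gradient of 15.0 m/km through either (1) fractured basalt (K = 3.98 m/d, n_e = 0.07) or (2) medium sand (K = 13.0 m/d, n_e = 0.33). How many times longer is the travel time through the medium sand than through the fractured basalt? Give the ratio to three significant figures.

Unit 1 (fractured basalt): v = 3.98×0.015/0.07 = 0.8529 m/d, t = 184/0.8529 = 215.7 d
Unit 2 (medium sand): v = 13.0×0.015/0.33 = 0.5909 m/d, t = 184/0.5909 = 311.4 d
t(medium sand) / t(fractured basalt) = 311.4/215.7 = 1.44

1.44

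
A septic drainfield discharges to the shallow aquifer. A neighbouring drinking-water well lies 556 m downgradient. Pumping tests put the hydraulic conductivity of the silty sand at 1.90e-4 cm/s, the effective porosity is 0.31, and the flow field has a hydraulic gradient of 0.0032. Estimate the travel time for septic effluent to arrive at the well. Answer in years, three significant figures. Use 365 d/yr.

K = 1.90e-4 cm/s × 864 = 0.1642 m/d
Darcy flux q = K·i = 0.1642 × 0.0032 = 5.253e-4 m/d
Average linear velocity = 5.253e-4 / 0.31 = 0.001695 m/d
t = L / v = 556 / 0.001695 = 328100 d
   = 328100 / 365 = 899 yr

899 years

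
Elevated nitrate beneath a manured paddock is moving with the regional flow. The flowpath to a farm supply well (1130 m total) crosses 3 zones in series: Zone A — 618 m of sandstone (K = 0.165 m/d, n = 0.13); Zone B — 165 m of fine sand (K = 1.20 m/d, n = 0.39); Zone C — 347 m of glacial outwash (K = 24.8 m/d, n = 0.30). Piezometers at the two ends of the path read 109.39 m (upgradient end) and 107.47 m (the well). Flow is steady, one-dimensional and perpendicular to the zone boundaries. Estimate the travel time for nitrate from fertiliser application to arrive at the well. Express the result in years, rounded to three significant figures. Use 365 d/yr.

1380 years

Total head drop ΔH = 109.39 − 107.47 = 1.92 m
Steady 1-D flow in series ⇒ the Darcy flux q is identical in every zone and the zone head losses add (resistances L/K in series).
Σ(L/K) = 618/0.165 + 165/1.20 + 347/24.8 = 3745 + 137.5 + 13.99 = 3897 d
q = ΔH / Σ(L/K) = 1.92 / 3897 = 4.927e-4 m/d (same in every zone)
Zone A: v = q/n = 4.927e-4/0.13 = 0.003790 m/d → t_A = 618/0.003790 = 163100 d
Zone B: v = q/n = 4.927e-4/0.39 = 0.001263 m/d → t_B = 165/0.001263 = 130600 d
Zone C: v = q/n = 4.927e-4/0.30 = 0.001642 m/d → t_C = 347/0.001642 = 211300 d
Total t = 163100 + 130600 + 211300 = 505000 d
   = 505000 / 365 = 1380 yr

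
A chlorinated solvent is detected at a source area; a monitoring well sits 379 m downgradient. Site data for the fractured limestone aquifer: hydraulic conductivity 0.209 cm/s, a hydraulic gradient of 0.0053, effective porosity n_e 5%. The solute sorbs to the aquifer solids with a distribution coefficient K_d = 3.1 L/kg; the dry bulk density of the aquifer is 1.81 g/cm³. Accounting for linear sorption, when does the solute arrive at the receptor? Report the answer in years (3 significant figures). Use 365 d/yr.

K = 0.209 cm/s × 864 = 180.6 m/d
Darcy flux q = K·i = 180.6 × 0.0053 = 0.9571 m/d
v_s = q/n_e = 0.9571/0.05 = 19.14 m/d
Retardation R = 1 + ρ_b·K_d/n = 1 + 1.81×3.1/0.05 = 113.2
Contaminant velocity v_c = v/R = 19.14/113.2 = 0.1691 m/d
t = L/v_c = 379/0.1691 = 2242 d
   = 2242/365 = 6.14 yr

6.14 years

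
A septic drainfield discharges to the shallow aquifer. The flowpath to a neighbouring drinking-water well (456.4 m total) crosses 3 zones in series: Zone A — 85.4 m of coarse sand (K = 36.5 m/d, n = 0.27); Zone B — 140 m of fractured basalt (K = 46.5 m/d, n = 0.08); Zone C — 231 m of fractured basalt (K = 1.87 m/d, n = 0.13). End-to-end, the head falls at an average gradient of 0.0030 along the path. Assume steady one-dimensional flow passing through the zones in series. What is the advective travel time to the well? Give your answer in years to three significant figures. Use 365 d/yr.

16.6 years

For zones in series the flux q is common to all zones; the equivalent conductivity is the harmonic (thickness-weighted) mean, K_eq = L_total / Σ(L_j/K_j).
Σ(L/K) = 85.4/36.5 + 140/46.5 + 231/1.87 = 2.340 + 3.011 + 123.5 = 128.9 d
K_eq = L_total / Σ(L/K) = 456.4 / 128.9 = 3.541 m/d
q = K_eq · i = 3.541 × 0.0030 = 0.01062 m/d (same in every zone)
Zone A: v = q/n = 0.01062/0.27 = 0.03935 m/d → t_A = 85.4/0.03935 = 2170 d
Zone B: v = q/n = 0.01062/0.08 = 0.1328 m/d → t_B = 140/0.1328 = 1054 d
Zone C: v = q/n = 0.01062/0.13 = 0.08172 m/d → t_C = 231/0.08172 = 2827 d
Total t = 2170 + 1054 + 2827 = 6051 d
   = 6051 / 365 = 16.6 yr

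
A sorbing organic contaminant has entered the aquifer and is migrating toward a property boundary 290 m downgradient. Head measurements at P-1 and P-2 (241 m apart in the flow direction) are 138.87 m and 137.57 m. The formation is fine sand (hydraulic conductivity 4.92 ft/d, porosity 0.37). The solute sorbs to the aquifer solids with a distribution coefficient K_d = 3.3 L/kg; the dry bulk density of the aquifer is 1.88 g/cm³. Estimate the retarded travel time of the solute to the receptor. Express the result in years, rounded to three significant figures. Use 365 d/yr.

Hydraulic gradient i = (138.87 − 137.57) / 241 = 1.30 / 241 = 0.005394
K = 4.92 ft/d × 0.3048 = 1.500 m/d
Darcy flux q = K·i = 1.500 × 0.005394 = 0.008089 m/d
v = Ki/n = 1.500·0.005394/0.37 = 0.02186 m/d
Retardation R = 1 + ρ_b·K_d/n = 1 + 1.88×3.3/0.37 = 17.77
Contaminant velocity v_c = v/R = 0.02186/17.77 = 0.001230 m/d
t = L/v_c = 290/0.001230 = 235700 d
   = 235700/365 = 646 yr

646 years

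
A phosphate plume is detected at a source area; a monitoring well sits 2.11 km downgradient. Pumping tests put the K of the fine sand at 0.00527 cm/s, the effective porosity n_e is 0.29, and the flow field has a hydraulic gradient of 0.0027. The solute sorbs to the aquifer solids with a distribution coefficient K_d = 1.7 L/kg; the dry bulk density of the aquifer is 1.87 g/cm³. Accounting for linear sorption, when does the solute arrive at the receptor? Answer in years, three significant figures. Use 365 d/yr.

1630 years

K = 0.00527 cm/s × 864 = 4.553 m/d
q = Ki = 4.553 × 0.0027 = 0.01229 m/d
Seepage velocity v = q / n = 0.01229 / 0.29 = 0.04239 m/d
Retardation R = 1 + ρ_b·K_d/n = 1 + 1.87×1.7/0.29 = 11.96
Contaminant velocity v_c = v/R = 0.04239/11.96 = 0.003544 m/d
L = 2.11 km = 2110 m
t = L/v_c = 2110/0.003544 = 595400 d
   = 595400/365 = 1630 yr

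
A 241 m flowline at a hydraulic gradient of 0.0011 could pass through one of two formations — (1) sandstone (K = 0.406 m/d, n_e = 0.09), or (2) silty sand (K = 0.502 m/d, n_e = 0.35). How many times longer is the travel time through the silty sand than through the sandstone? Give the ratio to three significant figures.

Unit 1 (sandstone): v = 0.406×0.0011/0.09 = 0.004962 m/d, t = 241/0.004962 = 48570 d
Unit 2 (silty sand): v = 0.502×0.0011/0.35 = 0.001578 m/d, t = 241/0.001578 = 152800 d
t(silty sand) / t(sandstone) = 152800/48570 = 3.15

3.15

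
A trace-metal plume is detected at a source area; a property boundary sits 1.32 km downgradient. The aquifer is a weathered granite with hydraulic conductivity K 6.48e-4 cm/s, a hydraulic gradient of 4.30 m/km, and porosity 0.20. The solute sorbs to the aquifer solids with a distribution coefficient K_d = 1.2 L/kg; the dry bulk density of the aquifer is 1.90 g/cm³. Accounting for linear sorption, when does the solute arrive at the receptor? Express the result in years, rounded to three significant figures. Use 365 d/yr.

K = 6.48e-4 cm/s × 864 = 0.5599 m/d
Specific discharge q = 0.5599 × 0.0043 = 0.002407 m/d
v_s = q/n_e = 0.002407/0.20 = 0.01204 m/d
Retardation R = 1 + ρ_b·K_d/n = 1 + 1.90×1.2/0.20 = 12.40
Contaminant velocity v_c = v/R = 0.01204/12.40 = 9.707e-4 m/d
L = 1.32 km = 1320 m
t = L/v_c = 1320/9.707e-4 = 1.360e6 d
   = 1.360e6/365 = 3730 yr

3730 years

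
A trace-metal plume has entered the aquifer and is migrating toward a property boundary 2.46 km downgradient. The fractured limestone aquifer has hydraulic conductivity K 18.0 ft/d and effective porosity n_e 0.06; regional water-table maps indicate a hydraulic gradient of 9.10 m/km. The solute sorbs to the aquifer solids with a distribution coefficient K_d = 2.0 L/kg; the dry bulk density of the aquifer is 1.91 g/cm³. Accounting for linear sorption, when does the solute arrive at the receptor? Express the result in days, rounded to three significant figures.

K = 18.0 ft/d × 0.3048 = 5.486 m/d
Darcy flux q = K·i = 5.486 × 0.0091 = 0.04993 m/d
v = Ki/n = 5.486·0.0091/0.06 = 0.8321 m/d
Retardation R = 1 + ρ_b·K_d/n = 1 + 1.91×2.0/0.06 = 64.67
Contaminant velocity v_c = v/R = 0.8321/64.67 = 0.01287 m/d
L = 2.46 km = 2460 m
t = L/v_c = 2460/0.01287 = 191200 d

191000 days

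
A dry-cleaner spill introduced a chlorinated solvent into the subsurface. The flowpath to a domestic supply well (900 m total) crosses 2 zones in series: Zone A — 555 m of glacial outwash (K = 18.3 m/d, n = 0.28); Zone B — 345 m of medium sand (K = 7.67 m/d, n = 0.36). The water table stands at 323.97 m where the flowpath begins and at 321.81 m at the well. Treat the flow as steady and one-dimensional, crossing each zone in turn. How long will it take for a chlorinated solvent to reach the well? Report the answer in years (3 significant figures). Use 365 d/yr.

Total head drop ΔH = 323.97 − 321.81 = 2.16 m
Steady 1-D flow in series ⇒ the Darcy flux q is identical in every zone and the zone head losses add (resistances L/K in series).
Σ(L/K) = 555/18.3 + 345/7.67 = 30.33 + 44.98 = 75.31 d
q = ΔH / Σ(L/K) = 2.16 / 75.31 = 0.02868 m/d (same in every zone)
Zone A: v = q/n = 0.02868/0.28 = 0.1024 m/d → t_A = 555/0.1024 = 5418 d
Zone B: v = q/n = 0.02868/0.36 = 0.07967 m/d → t_B = 345/0.07967 = 4330 d
Total t = 5418 + 4330 = 9748 d
   = 9748 / 365 = 26.7 yr

26.7 years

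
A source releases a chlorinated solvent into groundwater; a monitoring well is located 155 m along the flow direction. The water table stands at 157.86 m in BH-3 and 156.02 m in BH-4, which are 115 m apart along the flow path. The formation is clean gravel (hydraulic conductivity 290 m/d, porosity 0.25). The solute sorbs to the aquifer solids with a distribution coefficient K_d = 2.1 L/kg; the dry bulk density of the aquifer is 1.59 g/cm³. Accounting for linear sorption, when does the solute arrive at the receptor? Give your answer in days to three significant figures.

120 days

Hydraulic gradient i = (157.86 − 156.02) / 115 = 1.84 / 115 = 0.01600
Darcy flux q = K·i = 290 × 0.01600 = 4.640 m/d
Seepage velocity v = q / n = 4.640 / 0.25 = 18.56 m/d
Retardation R = 1 + ρ_b·K_d/n = 1 + 1.59×2.1/0.25 = 14.36
Contaminant velocity v_c = v/R = 18.56/14.36 = 1.293 m/d
t = L/v_c = 155/1.293 = 119.9 d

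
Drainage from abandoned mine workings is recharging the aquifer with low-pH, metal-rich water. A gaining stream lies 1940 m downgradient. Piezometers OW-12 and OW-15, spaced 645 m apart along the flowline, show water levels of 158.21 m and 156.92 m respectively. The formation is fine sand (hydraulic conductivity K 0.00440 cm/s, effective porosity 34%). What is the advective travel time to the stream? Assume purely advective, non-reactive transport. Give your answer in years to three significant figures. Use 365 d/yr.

238 years

Hydraulic gradient i = (158.21 − 156.92) / 645 = 1.29 / 645 = 0.002000
K = 0.00440 cm/s × 864 = 3.802 m/d
q = Ki = 3.802 × 0.002000 = 0.007603 m/d
v = Ki/n = 3.802·0.002000/0.34 = 0.02236 m/d
t = L / v = 1940 / 0.02236 = 86750 d
   = 86750 / 365 = 238 yr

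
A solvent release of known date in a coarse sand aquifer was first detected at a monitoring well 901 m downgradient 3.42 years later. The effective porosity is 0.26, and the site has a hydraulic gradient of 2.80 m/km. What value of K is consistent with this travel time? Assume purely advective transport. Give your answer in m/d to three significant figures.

t = 3.42 years = 1248 d
v = L / t = 901 / 1248 = 0.7218 m/d
K = v · n / i = 0.7218 × 0.26 / 0.0028 = 67.0 m/d

67.0 m/d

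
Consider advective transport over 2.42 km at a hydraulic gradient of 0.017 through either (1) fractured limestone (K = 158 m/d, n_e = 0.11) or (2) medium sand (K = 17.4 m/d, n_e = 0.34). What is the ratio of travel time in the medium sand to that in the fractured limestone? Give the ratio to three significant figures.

Unit 1 (fractured limestone): v = 158×0.017/0.11 = 24.42 m/d, t = 2420/24.42 = 99.11 d
Unit 2 (medium sand): v = 17.4×0.017/0.34 = 0.8700 m/d, t = 2420/0.8700 = 2782 d
t(medium sand) / t(fractured limestone) = 2782/99.11 = 28.1

28.1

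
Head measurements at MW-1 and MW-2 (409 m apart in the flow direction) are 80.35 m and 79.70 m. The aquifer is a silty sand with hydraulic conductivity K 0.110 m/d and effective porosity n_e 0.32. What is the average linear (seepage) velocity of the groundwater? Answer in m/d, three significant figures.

Hydraulic gradient i = (80.35 − 79.70) / 409 = 0.65 / 409 = 0.001589
q = Ki = 0.110 × 0.001589 = 1.748e-4 m/d
Average linear velocity = 1.748e-4 / 0.32 = 5.463e-4 m/d

5.46e-4 m/d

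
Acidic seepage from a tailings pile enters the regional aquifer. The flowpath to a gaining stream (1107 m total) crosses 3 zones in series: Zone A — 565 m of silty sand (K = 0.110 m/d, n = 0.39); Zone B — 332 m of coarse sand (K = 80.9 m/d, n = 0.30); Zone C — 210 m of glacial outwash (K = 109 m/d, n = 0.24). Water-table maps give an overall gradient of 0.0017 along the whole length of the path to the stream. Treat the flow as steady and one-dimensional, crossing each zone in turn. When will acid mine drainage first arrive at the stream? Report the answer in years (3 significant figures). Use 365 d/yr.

2770 years

For zones in series the flux q is common to all zones; the equivalent conductivity is the harmonic (thickness-weighted) mean, K_eq = L_total / Σ(L_j/K_j).
Σ(L/K) = 565/0.110 + 332/80.9 + 210/109 = 5136 + 4.104 + 1.927 = 5142 d
K_eq = L_total / Σ(L/K) = 1107 / 5142 = 0.2153 m/d
q = K_eq · i = 0.2153 × 0.0017 = 3.660e-4 m/d (same in every zone)
Zone A: v = q/n = 3.660e-4/0.39 = 9.384e-4 m/d → t_A = 565/9.384e-4 = 602100 d
Zone B: v = q/n = 3.660e-4/0.30 = 0.001220 m/d → t_B = 332/0.001220 = 272200 d
Zone C: v = q/n = 3.660e-4/0.24 = 0.001525 m/d → t_C = 210/0.001525 = 137700 d
Total t = 602100 + 272200 + 137700 = 1.012e6 d
   = 1.012e6 / 365 = 2770 yr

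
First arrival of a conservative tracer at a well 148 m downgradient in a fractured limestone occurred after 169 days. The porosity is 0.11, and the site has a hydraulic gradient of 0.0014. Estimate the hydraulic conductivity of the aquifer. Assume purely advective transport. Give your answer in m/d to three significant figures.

v = L / t = 148 / 169 = 0.8757 m/d
K = v · n / i = 0.8757 × 0.11 / 0.0014 = 68.8 m/d

68.8 m/d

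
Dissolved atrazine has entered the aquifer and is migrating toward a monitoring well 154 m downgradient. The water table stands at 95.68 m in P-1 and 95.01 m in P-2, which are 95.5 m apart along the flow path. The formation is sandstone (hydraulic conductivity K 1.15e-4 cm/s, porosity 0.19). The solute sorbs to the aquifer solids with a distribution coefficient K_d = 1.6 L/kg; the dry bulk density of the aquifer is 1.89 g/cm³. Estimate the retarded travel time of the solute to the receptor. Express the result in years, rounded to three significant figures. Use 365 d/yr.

1950 years

Hydraulic gradient i = (95.68 − 95.01) / 95.5 = 0.67 / 95.5 = 0.007016
K = 1.15e-4 cm/s × 864 = 0.09936 m/d
Darcy flux q = K·i = 0.09936 × 0.007016 = 6.971e-4 m/d
Seepage velocity v = q / n = 6.971e-4 / 0.19 = 0.003669 m/d
Retardation R = 1 + ρ_b·K_d/n = 1 + 1.89×1.6/0.19 = 16.92
Contaminant velocity v_c = v/R = 0.003669/16.92 = 2.169e-4 m/d
t = L/v_c = 154/2.169e-4 = 710000 d
   = 710000/365 = 1950 yr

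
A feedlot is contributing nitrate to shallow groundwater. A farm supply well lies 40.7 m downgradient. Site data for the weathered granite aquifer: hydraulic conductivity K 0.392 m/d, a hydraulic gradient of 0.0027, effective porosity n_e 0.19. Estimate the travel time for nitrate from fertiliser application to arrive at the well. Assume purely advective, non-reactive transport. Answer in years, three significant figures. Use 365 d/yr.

Specific discharge q = 0.392 × 0.0027 = 0.001058 m/d
Average linear velocity = 0.001058 / 0.19 = 0.005571 m/d
t = L / v = 40.7 / 0.005571 = 7306 d
   = 7306 / 365 = 20.0 yr

20.0 years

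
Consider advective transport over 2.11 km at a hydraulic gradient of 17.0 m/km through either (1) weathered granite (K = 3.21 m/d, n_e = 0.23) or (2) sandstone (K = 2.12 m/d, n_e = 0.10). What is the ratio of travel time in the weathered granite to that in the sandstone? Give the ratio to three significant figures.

1.52

Unit 1 (weathered granite): v = 3.21×0.017/0.23 = 0.2373 m/d, t = 2110/0.2373 = 8893 d
Unit 2 (sandstone): v = 2.12×0.017/0.10 = 0.3604 m/d, t = 2110/0.3604 = 5855 d
t(weathered granite) / t(sandstone) = 8893/5855 = 1.52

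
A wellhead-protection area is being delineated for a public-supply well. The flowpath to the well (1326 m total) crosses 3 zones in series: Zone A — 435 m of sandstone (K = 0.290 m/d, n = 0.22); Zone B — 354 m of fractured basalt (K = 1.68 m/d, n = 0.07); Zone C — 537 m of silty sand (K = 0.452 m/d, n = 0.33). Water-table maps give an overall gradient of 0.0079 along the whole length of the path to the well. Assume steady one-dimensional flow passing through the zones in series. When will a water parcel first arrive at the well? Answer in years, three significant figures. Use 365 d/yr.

Steady 1-D flow in series ⇒ the Darcy flux q is identical in every zone and the zone head losses add (resistances L/K in series).
Σ(L/K) = 435/0.290 + 354/1.68 + 537/0.452 = 1500 + 210.7 + 1188 = 2899 d
K_eq = L_total / Σ(L/K) = 1326 / 2899 = 0.4574 m/d
q = K_eq · i = 0.4574 × 0.0079 = 0.003614 m/d (same in every zone)
Zone A: v = q/n = 0.003614/0.22 = 0.01643 m/d → t_A = 435/0.01643 = 26480 d
Zone B: v = q/n = 0.003614/0.07 = 0.05162 m/d → t_B = 354/0.05162 = 6857 d
Zone C: v = q/n = 0.003614/0.33 = 0.01095 m/d → t_C = 537/0.01095 = 49040 d
Total t = 26480 + 6857 + 49040 = 82380 d
   = 82380 / 365 = 226 yr

226 years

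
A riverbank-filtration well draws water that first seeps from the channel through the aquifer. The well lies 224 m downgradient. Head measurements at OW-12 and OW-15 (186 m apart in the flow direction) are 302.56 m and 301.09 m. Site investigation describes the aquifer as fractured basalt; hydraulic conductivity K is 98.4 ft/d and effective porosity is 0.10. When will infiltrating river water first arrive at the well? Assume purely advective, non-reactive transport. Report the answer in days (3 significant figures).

94.5 days

Hydraulic gradient i = (302.56 − 301.09) / 186 = 1.47 / 186 = 0.007903
K = 98.4 ft/d × 0.3048 = 29.99 m/d
q = Ki = 29.99 × 0.007903 = 0.2370 m/d
Average linear velocity = 0.2370 / 0.10 = 2.370 m/d
t = L / v = 224 / 2.370 = 94.50 d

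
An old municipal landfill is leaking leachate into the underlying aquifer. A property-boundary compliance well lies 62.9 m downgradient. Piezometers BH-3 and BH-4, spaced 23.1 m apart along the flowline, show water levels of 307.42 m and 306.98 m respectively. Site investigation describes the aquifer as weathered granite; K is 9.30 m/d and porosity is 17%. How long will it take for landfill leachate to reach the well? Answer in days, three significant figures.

Hydraulic gradient i = (307.42 − 306.98) / 23.1 = 0.44 / 23.1 = 0.01905
Darcy flux q = K·i = 9.30 × 0.01905 = 0.1771 m/d
Average linear velocity = 0.1771 / 0.17 = 1.042 m/d
t = L / v = 62.9 / 1.042 = 60.36 d

60.4 days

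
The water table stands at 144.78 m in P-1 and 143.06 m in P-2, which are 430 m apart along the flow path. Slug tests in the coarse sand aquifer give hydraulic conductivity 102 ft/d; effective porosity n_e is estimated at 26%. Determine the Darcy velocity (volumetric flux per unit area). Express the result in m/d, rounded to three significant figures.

0.124 m/d

Hydraulic gradient i = (144.78 − 143.06) / 430 = 1.72 / 430 = 0.004000
K = 102 ft/d × 0.3048 = 31.09 m/d
Specific discharge q = 31.09 × 0.004000 = 0.1244 m/d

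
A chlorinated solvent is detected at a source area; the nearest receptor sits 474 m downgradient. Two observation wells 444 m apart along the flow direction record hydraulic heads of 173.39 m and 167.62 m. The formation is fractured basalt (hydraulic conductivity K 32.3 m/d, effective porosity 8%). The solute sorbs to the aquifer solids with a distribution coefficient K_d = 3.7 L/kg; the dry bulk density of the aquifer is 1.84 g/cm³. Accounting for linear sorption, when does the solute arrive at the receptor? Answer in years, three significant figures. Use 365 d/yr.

Hydraulic gradient i = (173.39 − 167.62) / 444 = 5.77 / 444 = 0.01300
Darcy flux q = K·i = 32.3 × 0.01300 = 0.4198 m/d
Average linear velocity = 0.4198 / 0.08 = 5.247 m/d
Retardation R = 1 + ρ_b·K_d/n = 1 + 1.84×3.7/0.08 = 86.10
Contaminant velocity v_c = v/R = 5.247/86.10 = 0.06094 m/d
t = L/v_c = 474/0.06094 = 7778 d
   = 7778/365 = 21.3 yr

21.3 years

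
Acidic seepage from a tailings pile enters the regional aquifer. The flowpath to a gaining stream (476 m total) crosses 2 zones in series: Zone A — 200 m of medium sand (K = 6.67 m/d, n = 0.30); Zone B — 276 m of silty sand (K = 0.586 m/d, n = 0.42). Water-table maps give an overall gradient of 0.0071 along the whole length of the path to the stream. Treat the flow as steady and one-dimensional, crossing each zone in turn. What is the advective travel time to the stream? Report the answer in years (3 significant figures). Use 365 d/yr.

Steady 1-D flow in series ⇒ the Darcy flux q is identical in every zone and the zone head losses add (resistances L/K in series).
Σ(L/K) = 200/6.67 + 276/0.586 = 29.99 + 471.0 = 501.0 d
K_eq = L_total / Σ(L/K) = 476 / 501.0 = 0.9501 m/d
q = K_eq · i = 0.9501 × 0.0071 = 0.006746 m/d (same in every zone)
Zone A: v = q/n = 0.006746/0.30 = 0.02249 m/d → t_A = 200/0.02249 = 8894 d
Zone B: v = q/n = 0.006746/0.42 = 0.01606 m/d → t_B = 276/0.01606 = 17180 d
Total t = 8894 + 17180 = 26080 d
   = 26080 / 365 = 71.4 yr

71.4 years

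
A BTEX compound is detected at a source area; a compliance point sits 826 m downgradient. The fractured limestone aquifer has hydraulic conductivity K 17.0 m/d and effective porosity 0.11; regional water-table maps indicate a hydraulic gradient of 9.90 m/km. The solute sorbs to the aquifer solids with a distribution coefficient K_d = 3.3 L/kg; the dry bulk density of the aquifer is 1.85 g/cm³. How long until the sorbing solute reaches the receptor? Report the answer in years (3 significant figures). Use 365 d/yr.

Specific discharge q = 17.0 × 0.0099 = 0.1683 m/d
Average linear velocity = 0.1683 / 0.11 = 1.530 m/d
Retardation R = 1 + ρ_b·K_d/n = 1 + 1.85×3.3/0.11 = 56.50
Contaminant velocity v_c = v/R = 1.530/56.50 = 0.02708 m/d
t = L/v_c = 826/0.02708 = 30500 d
   = 30500/365 = 83.6 yr

83.6 years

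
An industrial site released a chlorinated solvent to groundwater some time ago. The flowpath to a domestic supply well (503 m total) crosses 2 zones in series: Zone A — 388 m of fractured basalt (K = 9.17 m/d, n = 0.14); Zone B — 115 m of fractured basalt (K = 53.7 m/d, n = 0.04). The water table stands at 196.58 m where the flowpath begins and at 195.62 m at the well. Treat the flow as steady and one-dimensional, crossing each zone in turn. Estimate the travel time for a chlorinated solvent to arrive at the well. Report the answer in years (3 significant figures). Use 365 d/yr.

7.47 years

Total head drop ΔH = 196.58 − 195.62 = 0.96 m
Continuity: the same q passes through each zone, so ΔH = q·Σ(L_j/K_j) — the zones act as resistances in series.
Σ(L/K) = 388/9.17 + 115/53.7 = 42.31 + 2.142 = 44.45 d
q = ΔH / Σ(L/K) = 0.96 / 44.45 = 0.02160 m/d (same in every zone)
Zone A: v = q/n = 0.02160/0.14 = 0.1543 m/d → t_A = 388/0.1543 = 2515 d
Zone B: v = q/n = 0.02160/0.04 = 0.5399 m/d → t_B = 115/0.5399 = 213.0 d
Total t = 2515 + 213.0 = 2728 d
   = 2728 / 365 = 7.47 yr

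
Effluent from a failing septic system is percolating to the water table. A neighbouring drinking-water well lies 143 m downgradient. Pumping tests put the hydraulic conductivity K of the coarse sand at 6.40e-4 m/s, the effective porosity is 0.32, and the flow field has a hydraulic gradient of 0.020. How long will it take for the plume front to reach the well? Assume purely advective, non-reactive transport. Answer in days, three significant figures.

K = 6.40e-4 m/s × 86400 s/d = 55.30 m/d
Darcy flux q = K·i = 55.30 × 0.020 = 1.106 m/d
Average linear velocity = 1.106 / 0.32 = 3.456 m/d
t = L / v = 143 / 3.456 = 41.38 d

41.4 days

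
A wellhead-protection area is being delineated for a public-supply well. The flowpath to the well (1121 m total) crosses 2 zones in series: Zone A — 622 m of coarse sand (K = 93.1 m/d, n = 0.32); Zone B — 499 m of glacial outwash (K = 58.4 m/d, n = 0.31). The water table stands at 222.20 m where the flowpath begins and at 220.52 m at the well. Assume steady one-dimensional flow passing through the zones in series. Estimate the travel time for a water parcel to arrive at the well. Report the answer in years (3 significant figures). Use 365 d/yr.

8.78 years

Total head drop ΔH = 222.20 − 220.52 = 1.68 m
Steady 1-D flow in series ⇒ the Darcy flux q is identical in every zone and the zone head losses add (resistances L/K in series).
Σ(L/K) = 622/93.1 + 499/58.4 = 6.681 + 8.545 = 15.23 d
q = ΔH / Σ(L/K) = 1.68 / 15.23 = 0.1103 m/d (same in every zone)
Zone A: v = q/n = 0.1103/0.32 = 0.3448 m/d → t_A = 622/0.3448 = 1804 d
Zone B: v = q/n = 0.1103/0.31 = 0.3559 m/d → t_B = 499/0.3559 = 1402 d
Total t = 1804 + 1402 = 3206 d
   = 3206 / 365 = 8.78 yr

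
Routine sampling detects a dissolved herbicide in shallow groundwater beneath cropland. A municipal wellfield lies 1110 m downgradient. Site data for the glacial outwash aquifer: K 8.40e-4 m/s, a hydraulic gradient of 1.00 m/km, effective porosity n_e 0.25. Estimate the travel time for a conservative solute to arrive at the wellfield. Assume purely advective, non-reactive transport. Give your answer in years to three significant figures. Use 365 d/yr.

K = 8.40e-4 m/s × 86400 s/d = 72.58 m/d
q = Ki = 72.58 × 0.0010 = 0.07258 m/d
v = Ki/n = 72.58·0.0010/0.25 = 0.2903 m/d
t = L / v = 1110 / 0.2903 = 3824 d
   = 3824 / 365 = 10.5 yr

10.5 years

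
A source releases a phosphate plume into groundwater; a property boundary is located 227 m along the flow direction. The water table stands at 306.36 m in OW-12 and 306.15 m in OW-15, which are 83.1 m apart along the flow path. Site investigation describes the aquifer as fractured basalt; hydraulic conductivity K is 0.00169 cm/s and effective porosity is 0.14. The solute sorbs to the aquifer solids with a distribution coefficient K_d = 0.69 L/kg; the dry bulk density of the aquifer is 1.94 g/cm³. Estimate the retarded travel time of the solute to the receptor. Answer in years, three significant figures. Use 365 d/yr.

Hydraulic gradient i = (306.36 − 306.15) / 83.1 = 0.21 / 83.1 = 0.002527
K = 0.00169 cm/s × 864 = 1.460 m/d
Darcy flux q = K·i = 1.460 × 0.002527 = 0.003690 m/d
Average linear velocity = 0.003690 / 0.14 = 0.02636 m/d
Retardation R = 1 + ρ_b·K_d/n = 1 + 1.94×0.69/0.14 = 10.56
Contaminant velocity v_c = v/R = 0.02636/10.56 = 0.002496 m/d
t = L/v_c = 227/0.002496 = 90960 d
   = 90960/365 = 249 yr

249 years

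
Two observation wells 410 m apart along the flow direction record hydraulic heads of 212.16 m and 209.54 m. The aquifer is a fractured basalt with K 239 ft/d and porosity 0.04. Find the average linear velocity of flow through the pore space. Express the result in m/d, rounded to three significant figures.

11.6 m/d

Hydraulic gradient i = (212.16 − 209.54) / 410 = 2.62 / 410 = 0.006390
K = 239 ft/d × 0.3048 = 72.85 m/d
Specific discharge q = 72.85 × 0.006390 = 0.4655 m/d
v_s = q/n_e = 0.4655/0.04 = 11.64 m/d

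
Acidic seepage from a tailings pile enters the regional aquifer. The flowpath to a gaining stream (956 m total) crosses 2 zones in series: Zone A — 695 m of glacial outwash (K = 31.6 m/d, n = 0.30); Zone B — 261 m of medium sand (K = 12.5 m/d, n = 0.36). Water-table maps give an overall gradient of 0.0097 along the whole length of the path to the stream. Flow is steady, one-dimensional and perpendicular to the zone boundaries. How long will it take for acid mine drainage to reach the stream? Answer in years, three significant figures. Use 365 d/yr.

3.83 years

Steady 1-D flow in series ⇒ the Darcy flux q is identical in every zone and the zone head losses add (resistances L/K in series).
Σ(L/K) = 695/31.6 + 261/12.5 = 21.99 + 20.88 = 42.87 d
K_eq = L_total / Σ(L/K) = 956 / 42.87 = 22.30 m/d
q = K_eq · i = 22.30 × 0.0097 = 0.2163 m/d (same in every zone)
Zone A: v = q/n = 0.2163/0.30 = 0.7210 m/d → t_A = 695/0.7210 = 964.0 d
Zone B: v = q/n = 0.2163/0.36 = 0.6008 m/d → t_B = 261/0.6008 = 434.4 d
Total t = 964.0 + 434.4 = 1398 d
   = 1398 / 365 = 3.83 yr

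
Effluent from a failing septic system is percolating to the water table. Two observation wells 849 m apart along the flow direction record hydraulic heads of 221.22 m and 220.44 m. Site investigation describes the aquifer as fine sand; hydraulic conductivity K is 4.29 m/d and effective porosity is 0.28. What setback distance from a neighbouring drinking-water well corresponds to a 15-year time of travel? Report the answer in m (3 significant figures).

77.1 m

Hydraulic gradient i = (221.22 − 220.44) / 849 = 0.78 / 849 = 9.187e-4
q = Ki = 4.29 × 9.187e-4 = 0.003941 m/d
v = Ki/n = 4.29·9.187e-4/0.28 = 0.01408 m/d
T = 15 yr × 365 = 5475 d
L = v × T = 0.01408 × 5475 = 77.07 m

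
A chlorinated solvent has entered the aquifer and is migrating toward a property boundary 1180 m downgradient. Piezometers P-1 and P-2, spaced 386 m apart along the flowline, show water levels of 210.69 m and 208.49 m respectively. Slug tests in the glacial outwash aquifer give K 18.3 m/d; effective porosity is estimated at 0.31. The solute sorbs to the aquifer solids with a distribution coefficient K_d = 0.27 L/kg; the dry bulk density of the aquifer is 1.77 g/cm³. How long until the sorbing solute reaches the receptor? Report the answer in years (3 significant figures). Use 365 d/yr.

Hydraulic gradient i = (210.69 − 208.49) / 386 = 2.20 / 386 = 0.005699
q = Ki = 18.3 × 0.005699 = 0.1043 m/d
v = Ki/n = 18.3·0.005699/0.31 = 0.3365 m/d
Retardation R = 1 + ρ_b·K_d/n = 1 + 1.77×0.27/0.31 = 2.542
Contaminant velocity v_c = v/R = 0.3365/2.542 = 0.1324 m/d
t = L/v_c = 1180/0.1324 = 8914 d
   = 8914/365 = 24.4 yr

24.4 years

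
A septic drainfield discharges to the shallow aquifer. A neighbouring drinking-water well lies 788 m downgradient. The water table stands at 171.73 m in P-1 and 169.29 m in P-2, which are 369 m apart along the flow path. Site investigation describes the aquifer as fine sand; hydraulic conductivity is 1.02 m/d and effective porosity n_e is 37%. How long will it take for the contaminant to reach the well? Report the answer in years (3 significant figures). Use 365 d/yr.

118 years

Hydraulic gradient i = (171.73 − 169.29) / 369 = 2.44 / 369 = 0.006612
Darcy flux q = K·i = 1.02 × 0.006612 = 0.006745 m/d
v_s = q/n_e = 0.006745/0.37 = 0.01823 m/d
t = L / v = 788 / 0.01823 = 43230 d
   = 43230 / 365 = 118 yr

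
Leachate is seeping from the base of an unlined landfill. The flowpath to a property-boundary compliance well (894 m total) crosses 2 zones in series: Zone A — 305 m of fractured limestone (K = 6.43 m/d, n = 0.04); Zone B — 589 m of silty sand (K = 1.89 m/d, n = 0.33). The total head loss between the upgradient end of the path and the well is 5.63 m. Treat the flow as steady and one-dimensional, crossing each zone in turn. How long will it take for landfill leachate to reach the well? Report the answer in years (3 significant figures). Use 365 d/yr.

Steady 1-D flow in series ⇒ the Darcy flux q is identical in every zone and the zone head losses add (resistances L/K in series).
Σ(L/K) = 305/6.43 + 589/1.89 = 47.43 + 311.6 = 359.1 d
q = ΔH / Σ(L/K) = 5.63 / 359.1 = 0.01568 m/d (same in every zone)
Zone A: v = q/n = 0.01568/0.04 = 0.3920 m/d → t_A = 305/0.3920 = 778.1 d
Zone B: v = q/n = 0.01568/0.33 = 0.04751 m/d → t_B = 589/0.04751 = 12400 d
Total t = 778.1 + 12400 = 13170 d
   = 13170 / 365 = 36.1 yr

36.1 years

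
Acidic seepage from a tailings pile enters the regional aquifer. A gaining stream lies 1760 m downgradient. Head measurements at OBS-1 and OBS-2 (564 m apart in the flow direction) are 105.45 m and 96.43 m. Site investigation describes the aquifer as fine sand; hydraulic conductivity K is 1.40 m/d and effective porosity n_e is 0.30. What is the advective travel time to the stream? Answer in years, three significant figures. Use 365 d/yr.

64.6 years

Hydraulic gradient i = (105.45 − 96.43) / 564 = 9.02 / 564 = 0.01599
Specific discharge q = 1.40 × 0.01599 = 0.02239 m/d
v_s = q/n_e = 0.02239/0.30 = 0.07463 m/d
t = L / v = 1760 / 0.07463 = 23580 d
   = 23580 / 365 = 64.6 yr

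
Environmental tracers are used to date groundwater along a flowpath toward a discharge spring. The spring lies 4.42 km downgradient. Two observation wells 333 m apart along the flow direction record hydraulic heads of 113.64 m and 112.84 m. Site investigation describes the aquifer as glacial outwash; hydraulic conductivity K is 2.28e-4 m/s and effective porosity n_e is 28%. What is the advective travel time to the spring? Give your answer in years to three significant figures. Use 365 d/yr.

71.6 years

Hydraulic gradient i = (113.64 − 112.84) / 333 = 0.80 / 333 = 0.002402
K = 2.28e-4 m/s × 86400 s/d = 19.70 m/d
q = Ki = 19.70 × 0.002402 = 0.04733 m/d
Average linear velocity = 0.04733 / 0.28 = 0.1690 m/d
L = 4.42 km = 4420 m
t = L / v = 4420 / 0.1690 = 26150 d
   = 26150 / 365 = 71.6 yr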